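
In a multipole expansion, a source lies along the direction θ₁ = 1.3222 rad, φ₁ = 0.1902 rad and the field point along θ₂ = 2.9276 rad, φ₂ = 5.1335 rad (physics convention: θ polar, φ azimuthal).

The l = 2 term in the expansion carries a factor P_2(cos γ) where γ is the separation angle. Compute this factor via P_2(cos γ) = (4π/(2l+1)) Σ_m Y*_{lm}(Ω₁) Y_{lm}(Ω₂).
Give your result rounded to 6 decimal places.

-0.443939

Expand P_2 via completeness: Σ_{m} conj(Y_{2,m}) at Ω₁ times Y_{2,m} at Ω₂ —
  m=-2: Y*=0.33695 + 0.13474j  Y=-0.01160 + 0.01300j  product -0.00566 + 0.00282j
  m=-1: Y*=0.18091 + 0.03483j  Y=-0.06553 - 0.14631j  product -0.00676 - 0.02875j
  m=+0: Y*=-0.25811 + 0.00000j  Y=0.58811 + 0.00000j  product -0.15180 + 0.00000j
  m=+1: Y*=-0.18091 + 0.03483j  Y=0.06553 - 0.14631j  product -0.00676 + 0.02875j
  m=+2: Y*=0.33695 - 0.13474j  Y=-0.01160 - 0.01300j  product -0.00566 - 0.00282j
Accumulated sum -0.17664 + 0.00000j; after 4π/(2l+1) scaling, -0.44394 + 0.00000j ⇒ P_2 = -0.443939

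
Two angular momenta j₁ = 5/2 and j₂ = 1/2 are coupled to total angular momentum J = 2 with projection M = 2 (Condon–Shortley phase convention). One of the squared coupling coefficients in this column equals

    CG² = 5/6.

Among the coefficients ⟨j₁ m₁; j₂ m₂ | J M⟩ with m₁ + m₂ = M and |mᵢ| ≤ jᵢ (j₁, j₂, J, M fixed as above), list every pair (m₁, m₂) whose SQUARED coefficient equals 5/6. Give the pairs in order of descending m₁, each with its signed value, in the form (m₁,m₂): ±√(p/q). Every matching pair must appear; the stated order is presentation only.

(5/2,-1/2): +√(5/6)

Admissible pairs with m₁+m₂ = M = 2: (3/2,1/2), (5/2,-1/2)
  (m₁,m₂)=(5/2,-1/2): CG² = 5/6, CG = +√(5/6)   ← matches the target
  (m₁,m₂)=(3/2,1/2): CG² = 1/6, CG = −√(1/6)
Pairs with CG² = 5/6: (5/2,-1/2): +√(5/6)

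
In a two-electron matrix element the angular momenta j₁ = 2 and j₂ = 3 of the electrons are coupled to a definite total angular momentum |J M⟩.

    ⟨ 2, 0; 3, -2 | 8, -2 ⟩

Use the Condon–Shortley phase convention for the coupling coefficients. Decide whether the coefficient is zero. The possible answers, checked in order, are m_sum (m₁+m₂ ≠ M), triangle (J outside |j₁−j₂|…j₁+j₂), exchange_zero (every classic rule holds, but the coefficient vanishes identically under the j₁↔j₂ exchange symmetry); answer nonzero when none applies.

triangle

m-sum: m₁+m₂ = 0+(-2) = -2, M = -2  ✓
triangle: need |j₁−j₂| ≤ J ≤ j₁+j₂, i.e. J ∈ [1, 5]; J = 8 is outside ✗ ⇒ coefficient is 0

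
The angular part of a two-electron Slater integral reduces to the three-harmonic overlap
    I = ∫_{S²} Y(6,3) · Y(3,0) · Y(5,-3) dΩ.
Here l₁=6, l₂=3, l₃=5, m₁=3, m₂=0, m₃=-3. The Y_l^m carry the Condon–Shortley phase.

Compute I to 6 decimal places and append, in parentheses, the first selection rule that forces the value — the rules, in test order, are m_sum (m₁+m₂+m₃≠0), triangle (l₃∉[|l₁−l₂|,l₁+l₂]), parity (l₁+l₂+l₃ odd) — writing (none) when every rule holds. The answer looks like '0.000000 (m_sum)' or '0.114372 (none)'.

Rules hold: Σm=0, L=14 even, 3≤5≤9.
N = 13·7·11 = 1001
Δ = 4!·8!·2!/15! = 1/675675
Racah Σ t=1..3: t=1:−1/8640 t=2:+1/2304 t=3:−1/8640 = 7/34560
⇒ 3j(6 3 5; 0 0 0)² = 7/429, sgn -1
Racah Σ t=1..3: t=1:−1/17280 t=2:+1/20160 t=3:−1/483840 = -1/96768
⇒ 3j(6 3 5; 3 0 -3)² = 1/1001, sgn -1
4πI² = N·(3j₀)²·(3jₘ)² = 7/429
I = +1·√(0.016317/4π) = 0.03603425
No selection rule forces the value: the integral is nonzero (none).

0.036034 (none)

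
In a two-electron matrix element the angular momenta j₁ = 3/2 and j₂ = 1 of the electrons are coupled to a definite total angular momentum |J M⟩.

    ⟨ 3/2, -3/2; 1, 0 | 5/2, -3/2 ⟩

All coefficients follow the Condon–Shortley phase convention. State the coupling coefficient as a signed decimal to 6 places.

+√(2/5) ≈ +0.632456

j₁+j₂−J=0  J+j₁−j₂=3  J−j₁+j₂=2  j₁+j₂+J+1=6
(j₁±m₁, j₂±m₂, J±M) = (0,3,1,1,1,4)
P² = 72/5
sum k=0..0:
  [0] +1/6 = 1/6
S = 1/6
C² = P²·S² = 2/5 ; C = +0.632456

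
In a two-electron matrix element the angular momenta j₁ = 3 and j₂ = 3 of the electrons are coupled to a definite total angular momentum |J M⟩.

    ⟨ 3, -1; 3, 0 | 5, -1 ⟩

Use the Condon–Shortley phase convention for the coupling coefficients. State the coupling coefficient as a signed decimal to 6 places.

−√(5/42) = -0.345033

j₁+j₂−J=1  J+j₁−j₂=5  J−j₁+j₂=5  j₁+j₂+J+1=12
(j₁±m₁, j₂±m₂, J±M) = (2,4,3,3,4,6)
P² = 69120/7
sum k=0..1:
  [0] +1/288 = 1/288
  [1] −1/144 = -1/144
S = -1/288
C² = P²·S² = 5/42 ; C = -0.345033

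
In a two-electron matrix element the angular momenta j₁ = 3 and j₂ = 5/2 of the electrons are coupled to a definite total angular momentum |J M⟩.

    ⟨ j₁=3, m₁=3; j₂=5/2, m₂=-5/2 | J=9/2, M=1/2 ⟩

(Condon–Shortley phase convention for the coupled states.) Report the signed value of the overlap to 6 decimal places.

+0.147122

j₁+j₂−J=1  J+j₁−j₂=5  J−j₁+j₂=4  j₁+j₂+J+1=11
(j₁±m₁, j₂±m₂, J±M) = (6,0,0,5,5,4)
P² = 13824000/77
sum k=0..0:
  [0] +1/2880 = 1/2880
S = 1/2880
C² = P²·S² = 5/231 ; C = +0.147122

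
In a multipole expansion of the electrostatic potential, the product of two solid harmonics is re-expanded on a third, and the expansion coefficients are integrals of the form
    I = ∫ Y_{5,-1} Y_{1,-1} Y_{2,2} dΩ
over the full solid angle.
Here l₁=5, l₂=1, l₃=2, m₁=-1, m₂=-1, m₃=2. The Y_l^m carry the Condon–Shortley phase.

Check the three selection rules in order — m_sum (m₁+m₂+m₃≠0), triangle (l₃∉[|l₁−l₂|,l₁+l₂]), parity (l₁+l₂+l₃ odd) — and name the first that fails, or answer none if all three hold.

triangle

Σmᵢ = 0  ✓
l₃∈[|l₁−l₂|,l₁+l₂]=[4,6] required, l₃=2 fails  ✗
Σlᵢ = 8 ⇒ even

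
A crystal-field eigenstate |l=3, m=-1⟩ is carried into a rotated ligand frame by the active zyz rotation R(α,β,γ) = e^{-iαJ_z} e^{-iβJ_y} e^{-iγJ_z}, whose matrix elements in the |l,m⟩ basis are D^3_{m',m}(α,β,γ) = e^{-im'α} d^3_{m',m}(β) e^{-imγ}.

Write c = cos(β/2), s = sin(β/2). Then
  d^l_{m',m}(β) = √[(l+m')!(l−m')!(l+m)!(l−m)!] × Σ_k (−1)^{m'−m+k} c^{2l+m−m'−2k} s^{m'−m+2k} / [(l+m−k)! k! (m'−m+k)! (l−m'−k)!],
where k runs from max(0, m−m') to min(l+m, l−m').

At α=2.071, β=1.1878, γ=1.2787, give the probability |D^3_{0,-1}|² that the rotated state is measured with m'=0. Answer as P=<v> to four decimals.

Split into d^3_{0,-1}(β=1.1878) × two z-phases.
c=cos(1.187800/2)=0.828765, s=sin(1.187800/2)=0.559597; N=√[6·6·2·24]=41.569219
The bounds max(0,m−m')=0 and min(l+m,l−m')=2 give 3 terms
  k=0: (−1)^1·41.5692/(12)·0.8288^5·0.5596^1 = -0.757918
  k=1: (−1)^2·41.5692/(4)·0.8288^3·0.5596^3 = +1.036651
  k=2: (−1)^3·41.5692/(12)·0.8288^1·0.5596^5 = -0.157543
d^3_{0,-1}(1.1878) = -0.757918 +1.036651 -0.157543 = +0.121190
|D^3_{0,-1}|² = |d^3_{0,-1}(β)|² = (+0.121190)² = 0.014687 (the z-rotation phases have unit modulus)

P=0.0147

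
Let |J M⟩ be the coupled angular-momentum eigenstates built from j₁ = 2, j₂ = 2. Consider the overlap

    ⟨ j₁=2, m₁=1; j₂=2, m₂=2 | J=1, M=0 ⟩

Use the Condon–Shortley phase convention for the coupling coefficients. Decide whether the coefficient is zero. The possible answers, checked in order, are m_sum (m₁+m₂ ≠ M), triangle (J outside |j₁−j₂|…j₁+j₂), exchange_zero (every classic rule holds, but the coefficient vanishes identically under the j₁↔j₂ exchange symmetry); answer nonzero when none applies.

m_sum

m-sum: m₁+m₂ = 1+2 = 3, M = 0  ✗ ⇒ coefficient is 0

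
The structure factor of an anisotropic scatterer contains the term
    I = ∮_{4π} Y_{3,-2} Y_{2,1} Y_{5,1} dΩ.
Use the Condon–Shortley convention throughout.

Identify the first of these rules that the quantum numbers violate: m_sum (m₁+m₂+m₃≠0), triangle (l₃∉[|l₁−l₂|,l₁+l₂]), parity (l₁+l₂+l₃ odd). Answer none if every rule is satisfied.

none

azimuthal sum: -2 + 1 + 1 = 0  ✓
1 ≤ 5 ≤ 5 (triangle on l)  ✓
L = 3 + 2 + 5 = 10 (even)  ✓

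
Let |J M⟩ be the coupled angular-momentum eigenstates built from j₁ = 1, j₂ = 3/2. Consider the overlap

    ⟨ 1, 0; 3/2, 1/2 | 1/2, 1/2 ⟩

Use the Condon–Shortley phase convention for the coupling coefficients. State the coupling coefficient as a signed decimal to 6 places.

√[2·2!0!1!/4! · 1!1!2!1!1!0!] = √(1/3)
  +(−1)^1/∏(1,1,0,1,0,0)! = -1  (running -1)
⟨..|..⟩ = √(1/3)·(-1) = -0.577350

−√(1/3) = -0.577350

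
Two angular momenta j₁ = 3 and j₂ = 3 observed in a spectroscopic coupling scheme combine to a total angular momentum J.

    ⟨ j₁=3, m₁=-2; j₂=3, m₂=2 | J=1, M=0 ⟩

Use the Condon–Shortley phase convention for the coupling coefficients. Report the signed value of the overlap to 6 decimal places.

j₁+j₂−J=5  J+j₁−j₂=1  J−j₁+j₂=1  j₁+j₂+J+1=8
(j₁±m₁, j₂±m₂, J±M) = (1,5,5,1,1,1)
P² = 900/7
sum k=4..5:
  [4] +1/24 = 1/24
  [5] −1/120 = -1/120
S = 1/30
C² = P²·S² = 1/7 ; C = +0.377964

+0.377964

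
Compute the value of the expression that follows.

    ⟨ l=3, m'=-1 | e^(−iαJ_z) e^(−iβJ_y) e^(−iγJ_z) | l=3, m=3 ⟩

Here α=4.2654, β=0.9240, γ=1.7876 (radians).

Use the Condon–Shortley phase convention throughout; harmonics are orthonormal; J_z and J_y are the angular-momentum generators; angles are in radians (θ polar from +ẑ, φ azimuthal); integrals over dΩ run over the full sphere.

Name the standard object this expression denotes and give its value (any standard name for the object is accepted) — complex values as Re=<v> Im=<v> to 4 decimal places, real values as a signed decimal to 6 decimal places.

Wigner D-matrix element, Re=0.0559 Im=-0.1090

This is a Wigner D-matrix element — the rotation-matrix element ⟨l m'| R(α,β,γ) |l m⟩ in the angular-momentum basis.
Split into d^3_{-1,3}(β=0.9240) × two z-phases.
c=cos(0.924000/2)=0.895163, s=sin(0.924000/2)=0.445739; N=√[2·24·720·1]=185.903201
Admissible k: 4..4 (factorial args all ≥0)
  k=4: (−1)^0·185.9032/(48)·0.8952^2·0.4457^4 = +0.122511
d^3_{-1,3}(0.9240) = +0.122511
Phases: e^{-i·(-1)·4.2654}=-0.432252-0.901753i, e^{-i·(3)·1.7876}=+0.605514+0.795835i ⇒ D=+0.055854-0.109037i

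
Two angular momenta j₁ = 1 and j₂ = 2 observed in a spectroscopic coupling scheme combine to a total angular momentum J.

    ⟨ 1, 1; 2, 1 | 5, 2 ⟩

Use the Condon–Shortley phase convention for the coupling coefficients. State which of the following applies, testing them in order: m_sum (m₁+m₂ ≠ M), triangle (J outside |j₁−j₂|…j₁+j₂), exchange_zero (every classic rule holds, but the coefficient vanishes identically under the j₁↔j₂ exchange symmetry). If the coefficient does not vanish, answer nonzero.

triangle

m-sum: m₁+m₂ = 1+1 = 2, M = 2  ✓
triangle: need |j₁−j₂| ≤ J ≤ j₁+j₂, i.e. J ∈ [1, 3]; J = 5 is outside ✗ ⇒ coefficient is 0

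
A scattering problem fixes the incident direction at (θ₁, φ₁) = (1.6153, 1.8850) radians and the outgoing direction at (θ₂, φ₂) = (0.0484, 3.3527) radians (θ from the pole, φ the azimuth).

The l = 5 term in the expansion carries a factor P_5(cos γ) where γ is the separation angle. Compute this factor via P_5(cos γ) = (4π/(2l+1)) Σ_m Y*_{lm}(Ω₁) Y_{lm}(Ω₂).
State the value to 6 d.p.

Expand P_5 via completeness: Σ_{m} conj(Y_{5,m}) at Ω₁ times Y_{5,m} at Ω₂ —
  [-5]  conj(Y_{5,-5})(Ω₁) = -0.461839-0.000103i ; Y_{5,-5}(Ω₂) = -0.000000+0.000000i ; Δ = +0.000000-0.000000i
  [-4]  conj(Y_{5,-4})(Ω₁) = -0.020087-0.061859i ; Y_{5,-4}(Ω₂) = +0.000005-0.000006i ; Δ = -0.000000-0.000000i
  [-3]  conj(Y_{5,-3})(Ω₁) = -0.274100+0.199089i ; Y_{5,-3}(Ω₂) = -0.000252+0.000185i ; Δ = +0.000032-0.000101i
  [-2]  conj(Y_{5,-2})(Ω₁) = -0.060513-0.043973i ; Y_{5,-2}(Ω₂) = +0.007203-0.003236i ; Δ = -0.000578-0.000121i
  [-1]  conj(Y_{5,-1})(Ω₁) = -0.096156+0.295893i ; Y_{5,-1}(Ω₂) = -0.120221+0.025763i ; Δ = +0.003937-0.038050i
  [+0]  conj(Y_{5,0})(Ω₁) = -0.077325-0.000000i ; Y_{5,0}(Ω₂) = +0.919235+0.000000i ; Δ = -0.071080-0.000000i
  [+1]  conj(Y_{5,1})(Ω₁) = +0.096156+0.295893i ; Y_{5,1}(Ω₂) = +0.120221+0.025763i ; Δ = +0.003937+0.038050i
  [+2]  conj(Y_{5,2})(Ω₁) = -0.060513+0.043973i ; Y_{5,2}(Ω₂) = +0.007203+0.003236i ; Δ = -0.000578+0.000121i
  [+3]  conj(Y_{5,3})(Ω₁) = +0.274100+0.199089i ; Y_{5,3}(Ω₂) = +0.000252+0.000185i ; Δ = +0.000032+0.000101i
  [+4]  conj(Y_{5,4})(Ω₁) = -0.020087+0.061859i ; Y_{5,4}(Ω₂) = +0.000005+0.000006i ; Δ = -0.000000+0.000000i
  [+5]  conj(Y_{5,5})(Ω₁) = +0.461839-0.000103i ; Y_{5,5}(Ω₂) = +0.000000+0.000000i ; Δ = +0.000000+0.000000i
Σ over m = -0.064300-0.000000i; ×(4π/11) → -0.073456-0.000000i. Real part: -0.073456

-0.073456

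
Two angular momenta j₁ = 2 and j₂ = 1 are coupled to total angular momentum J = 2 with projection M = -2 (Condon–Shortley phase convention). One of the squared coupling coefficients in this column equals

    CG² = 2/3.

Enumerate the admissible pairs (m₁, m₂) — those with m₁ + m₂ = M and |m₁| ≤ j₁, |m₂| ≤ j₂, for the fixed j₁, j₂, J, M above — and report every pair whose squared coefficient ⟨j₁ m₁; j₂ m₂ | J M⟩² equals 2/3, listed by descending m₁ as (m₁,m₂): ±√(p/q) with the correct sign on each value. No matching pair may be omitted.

Admissible pairs with m₁+m₂ = M = -2: (-2,0), (-1,-1)
  (m₁,m₂)=(-1,-1): CG² = 1/3, CG = +√(1/3)
  (m₁,m₂)=(-2,0): CG² = 2/3, CG = −√(2/3)   ← matches the target
Pairs with CG² = 2/3: (-2,0): −√(2/3)

(-2,0): −√(2/3)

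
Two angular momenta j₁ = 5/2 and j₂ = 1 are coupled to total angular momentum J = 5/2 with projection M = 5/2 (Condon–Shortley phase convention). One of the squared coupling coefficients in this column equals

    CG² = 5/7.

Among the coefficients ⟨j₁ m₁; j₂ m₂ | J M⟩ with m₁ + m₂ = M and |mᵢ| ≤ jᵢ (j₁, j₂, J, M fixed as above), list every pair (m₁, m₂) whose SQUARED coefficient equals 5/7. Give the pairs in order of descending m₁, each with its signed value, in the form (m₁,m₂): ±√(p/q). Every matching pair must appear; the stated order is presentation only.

Admissible pairs with m₁+m₂ = M = 5/2: (3/2,1), (5/2,0)
  (m₁,m₂)=(5/2,0): CG² = 5/7, CG = +√(5/7)   ← matches the target
  (m₁,m₂)=(3/2,1): CG² = 2/7, CG = −√(2/7)
Pairs with CG² = 5/7: (5/2,0): +√(5/7)

(5/2,0): +√(5/7)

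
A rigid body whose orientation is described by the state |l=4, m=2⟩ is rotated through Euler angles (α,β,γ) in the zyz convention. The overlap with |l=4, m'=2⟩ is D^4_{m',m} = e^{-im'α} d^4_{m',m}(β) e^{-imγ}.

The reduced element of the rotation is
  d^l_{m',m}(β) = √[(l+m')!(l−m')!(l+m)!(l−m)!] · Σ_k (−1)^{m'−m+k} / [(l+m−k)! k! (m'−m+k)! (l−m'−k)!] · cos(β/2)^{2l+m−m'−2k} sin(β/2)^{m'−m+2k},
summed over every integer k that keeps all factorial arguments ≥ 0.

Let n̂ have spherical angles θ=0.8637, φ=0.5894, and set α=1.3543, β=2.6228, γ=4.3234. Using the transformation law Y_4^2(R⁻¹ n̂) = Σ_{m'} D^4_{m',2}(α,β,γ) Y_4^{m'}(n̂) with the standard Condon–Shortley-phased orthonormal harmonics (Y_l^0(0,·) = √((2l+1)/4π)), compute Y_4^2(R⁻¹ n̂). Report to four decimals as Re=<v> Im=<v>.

Re=-0.0449 Im=0.1146

Need the full column D^4_{m',2} for m'=−4..4 at α=1.3543, β=2.6228, γ=4.3234.
cos(β/2)=0.256497, sin(β/2)=0.966545
d^4_{-4,2}: single k=6 term ⇒ +0.283842;  D = -0.282743+0.024948i
d^4_{-3,2}: k∈[5..6] ⇒ +0.159788 -0.756312 = -0.596524;  D = +0.076436-0.591607i
d^4_{-2,2}: k∈[4..6] ⇒ +0.056664 -0.643693 +0.761687 = +0.174659;  D = +0.164368+0.059067i
d^4_{-1,2}: k∈[3..5] ⇒ +0.014177 -0.301970 +0.857577 = +0.569784;  D = +0.303377-0.482304i
d^4_{0,2}: k∈[2..4] ⇒ +0.002524 -0.095567 +0.508884 = +0.415841;  D = -0.296217-0.291854i
d^4_{1,2}: k∈[1..3] ⇒ +0.000300 -0.021266 +0.201313 = +0.180347;  D = -0.151216+0.098279i
d^4_{2,2}: k∈[0..2] ⇒ +0.000019 -0.003192 +0.056664 = +0.053491;  D = +0.018835+0.050065i
d^4_{3,2}: k∈[0..1] ⇒ -0.000264 +0.011253 = +0.010989;  D = +0.010876-0.001570i
d^4_{4,2}: single k=0 term ⇒ +0.001408;  D = +0.000103-0.001404i
Y_4^{m'}(θ=0.8637,φ=0.5894) and Σ D·Y over m':
  (-0.2827+0.0249i)·(-0.1047-0.1044i)  (+0.0764-0.5916i)·(-0.0701-0.3504i)  (+0.1644+0.0591i)·(+0.1443-0.3492i)  (+0.3034-0.4823i)·(-0.0089+0.0060i)  (-0.2962-0.2919i)·(-0.3625+0.0000i)  (-0.1512+0.0983i)·(+0.0089+0.0060i)  (+0.0188+0.0501i)·(+0.1443+0.3492i)  (+0.0109-0.0016i)·(+0.0701-0.3504i)  (+0.0001-0.0014i)·(-0.1047+0.1044i)
Y_4^2(R⁻¹ n̂) = -0.044866+0.114641i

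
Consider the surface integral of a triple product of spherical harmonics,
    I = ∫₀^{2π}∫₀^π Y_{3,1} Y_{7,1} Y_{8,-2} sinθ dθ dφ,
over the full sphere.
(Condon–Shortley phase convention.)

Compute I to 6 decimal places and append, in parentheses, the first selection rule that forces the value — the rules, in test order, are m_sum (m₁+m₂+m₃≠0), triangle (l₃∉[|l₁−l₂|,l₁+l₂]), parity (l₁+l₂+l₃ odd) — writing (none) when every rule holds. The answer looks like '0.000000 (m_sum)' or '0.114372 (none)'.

0.115043 (none)

m-sum 0 ✓  L=18 even ✓  4≤8≤10 ✓
Π(2lᵢ+1) = 7×15×17 = 1785
triangle coeff Δ(3,7,8) = 1/5290740
Σ_t [0,2]: t=0:+1/7257600 t=1:−1/2073600 t=2:+1/7257600 = -1/4838400
(3j)²=252/20995 [(3 7 8; 0 0 0)], sign=-1
Σ_t [0,2]: t=0:+1/7741440 t=1:−1/3628800 t=2:+1/24883200 = -37/348364800
(3j)²=1369/176358 [(3 7 8; 1 1 -2)], sign=-1
⇒ 4πI² = 172494/1037153
I = (+1)√(172494/1037153/(4π)) = 0.11504312
No selection rule forces the value: the integral is nonzero (none).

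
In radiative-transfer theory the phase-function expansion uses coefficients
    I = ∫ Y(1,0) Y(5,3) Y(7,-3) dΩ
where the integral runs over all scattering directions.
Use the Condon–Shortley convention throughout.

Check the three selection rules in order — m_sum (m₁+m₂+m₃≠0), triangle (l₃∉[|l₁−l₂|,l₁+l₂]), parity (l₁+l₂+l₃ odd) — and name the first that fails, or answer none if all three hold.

triangle

azimuthal sum: 0 + 3 − 3 = 0  ✓
l₃ must lie in [4,6]; have l₃=7  ✗
L = 1 + 5 + 7 = 13 (odd)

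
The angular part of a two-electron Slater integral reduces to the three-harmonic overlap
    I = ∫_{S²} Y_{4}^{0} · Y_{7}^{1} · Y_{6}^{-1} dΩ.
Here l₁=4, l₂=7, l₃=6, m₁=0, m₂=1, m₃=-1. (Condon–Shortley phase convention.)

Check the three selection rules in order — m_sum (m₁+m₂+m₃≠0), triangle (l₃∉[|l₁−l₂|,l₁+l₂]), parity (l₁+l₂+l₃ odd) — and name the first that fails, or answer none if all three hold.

m₁+m₂+m₃ = 0 + 1 − 1 = 0  ✓
triangle: |4−7|=3 ≤ l₃=6 ≤ 4+7=11  ✓
parity: l₁+l₂+l₃ = 17 is odd  ✗

parity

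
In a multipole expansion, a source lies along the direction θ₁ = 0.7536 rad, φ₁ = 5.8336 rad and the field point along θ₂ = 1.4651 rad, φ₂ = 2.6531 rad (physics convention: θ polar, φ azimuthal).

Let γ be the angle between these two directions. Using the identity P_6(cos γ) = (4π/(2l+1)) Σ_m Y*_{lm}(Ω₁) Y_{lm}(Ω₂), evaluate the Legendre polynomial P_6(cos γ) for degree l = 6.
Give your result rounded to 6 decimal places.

0.164825

Addition theorem: P_6(cos γ) = (4π/13) Σ_m Y*_{lm}(Ω₁) Y_{lm}(Ω₂), m = −6…6:
  m=-6: (-0.04478 - 0.02130j) × (-0.45681 + 0.09767j) = 0.02254 + 0.00536j  (running Σ = 0.02254 + 0.00536j)
  m=-5: (-0.11470 - 0.14268j) × (0.13140 - 0.11048j) = -0.03084 - 0.00608j  (running Σ = -0.00830 - 0.00072j)
  m=-4: (-0.08557 - 0.36955j) × (0.11447 - 0.28397j) = -0.11473 - 0.01800j  (running Σ = -0.12303 - 0.01872j)
  m=-3: (0.09550 - 0.42302j) × (0.02044 + 0.19338j) = 0.08376 + 0.00982j  (running Σ = -0.03928 - 0.00890j)
  m=-2: (0.07212 - 0.09072j) × (0.14484 + 0.21455j) = 0.02991 + 0.00233j  (running Σ = -0.00937 - 0.00657j)
  m=-1: (-0.30018 + 0.14485j) × (-0.17824 - 0.09473j) = 0.06723 + 0.00262j  (running Σ = 0.05786 - 0.00395j)
  m=0: (-0.22272 + 0.00000j) × (-0.24602 + 0.00000j) = 0.05479 + 0.00000j  (running Σ = 0.11265 - 0.00395j)
  m=1: (0.30018 + 0.14485j) × (0.17824 - 0.09473j) = 0.06723 - 0.00262j  (running Σ = 0.17988 - 0.00657j)
  m=2: (0.07212 + 0.09072j) × (0.14484 - 0.21455j) = 0.02991 - 0.00233j  (running Σ = 0.20979 - 0.00890j)
  m=3: (-0.09550 - 0.42302j) × (-0.02044 + 0.19338j) = 0.08376 - 0.00982j  (running Σ = 0.29355 - 0.01872j)
  m=4: (-0.08557 + 0.36955j) × (0.11447 + 0.28397j) = -0.11473 + 0.01800j  (running Σ = 0.17881 - 0.00072j)
  m=5: (0.11470 - 0.14268j) × (-0.13140 - 0.11048j) = -0.03084 + 0.00608j  (running Σ = 0.14798 + 0.00536j)
  m=6: (-0.04478 + 0.02130j) × (-0.45681 - 0.09767j) = 0.02254 - 0.00536j  (running Σ = 0.17051 - 0.00000j)
Total Σ_m = 0.17051 - 0.00000j. Multiply by 0.966644: 0.16483 - 0.00000j. P_6(cos γ) = 0.164825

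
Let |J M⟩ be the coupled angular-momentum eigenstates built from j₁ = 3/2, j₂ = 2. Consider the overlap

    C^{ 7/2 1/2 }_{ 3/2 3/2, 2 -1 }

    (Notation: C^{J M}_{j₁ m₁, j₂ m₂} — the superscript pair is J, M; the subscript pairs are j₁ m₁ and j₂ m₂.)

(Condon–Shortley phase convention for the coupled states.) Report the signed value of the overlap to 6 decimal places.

triangle: 0!·3!·4!/8! = 144/40320
(j±m)!: 3!·0!·1!·3!·4!·3! = 5184
prefactor² = (2J+1)·Δ·N² = 5184/35
  k=0: +1/(0!·0!·0!·1!·3!·3!) = 1/36
Σ = 1/36  ⇒  CG² = 5184/35·(1/36)² = 4/35
CG = +√(4/35) = +0.338062

+0.338062  (= +√(4/35))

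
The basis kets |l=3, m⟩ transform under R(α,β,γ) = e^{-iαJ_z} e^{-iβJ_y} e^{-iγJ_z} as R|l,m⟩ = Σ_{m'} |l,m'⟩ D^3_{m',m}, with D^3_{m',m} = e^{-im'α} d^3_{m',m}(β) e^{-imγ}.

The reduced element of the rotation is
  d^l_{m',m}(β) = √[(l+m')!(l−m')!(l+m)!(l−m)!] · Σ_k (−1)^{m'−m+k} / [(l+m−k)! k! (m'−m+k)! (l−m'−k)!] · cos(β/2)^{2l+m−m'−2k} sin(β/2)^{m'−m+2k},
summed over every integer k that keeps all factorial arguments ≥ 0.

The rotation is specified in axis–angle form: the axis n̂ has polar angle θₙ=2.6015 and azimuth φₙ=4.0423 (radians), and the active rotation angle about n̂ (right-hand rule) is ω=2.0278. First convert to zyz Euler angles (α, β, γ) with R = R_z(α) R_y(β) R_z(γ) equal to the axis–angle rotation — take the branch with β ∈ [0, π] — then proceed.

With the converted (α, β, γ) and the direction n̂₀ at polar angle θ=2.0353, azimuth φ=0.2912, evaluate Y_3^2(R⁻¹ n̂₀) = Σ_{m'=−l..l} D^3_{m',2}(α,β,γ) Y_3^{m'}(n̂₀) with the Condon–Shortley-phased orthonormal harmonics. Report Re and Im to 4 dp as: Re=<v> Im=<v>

Axis–angle → zyz. n̂ = (sinθₙcosφₙ, sinθₙsinφₙ, cosθₙ) = (-0.319356, -0.403025, -0.857661), ω = 2.0278.
R = I cosω + sinω [n̂]ₓ + (1−cosω) n̂n̂ᵀ gives
  R = [-0.294269, +0.955149, +0.033095; -0.584144, -0.207159, +0.784768; +0.756427, +0.211601, +0.618905]
β = atan2(√(R₁₃²+R₂₃²), R₃₃) = 0.903448; α = atan2(R₂₃, R₁₃) mod 2π = 1.528650; γ = atan2(R₃₂, −R₃₁) mod 2π = 2.868828
Need the full column D^3_{m',2} for m'=−3..3 at α=1.5286, β=0.9034, γ=2.8688.
cos(β/2)=0.899696, sin(β/2)=0.436517
d^3_{-3,2}: single k=5 term ⇒ +0.034928;  D = +0.014213-0.031906i
d^3_{-2,2}: k∈[4..5] ⇒ +0.146949 -0.006918 = +0.140031;  D = -0.125398-0.062322i
d^3_{-1,2}: k∈[3..4] ⇒ +0.383108 -0.045092 = +0.338016;  D = -0.163056+0.296087i
d^3_{0,2}: k∈[2..3] ⇒ +0.683827 -0.160975 = +0.522853;  D = +0.446962+0.271293i
d^3_{1,2}: k∈[1..2] ⇒ +0.813730 -0.383108 = +0.430621;  D = +0.238749-0.358376i
d^3_{2,2}: k∈[0..1] ⇒ +0.530364 -0.624246 = -0.093882;  D = +0.075869+0.055297i
d^3_{3,2}: single k=0 term ⇒ -0.630312;  D = +0.392388-0.493280i
Y_3^{m'}(θ=2.0353,φ=0.2912) and Σ D·Y over m':
  (+0.0142-0.0319i)·(+0.1914-0.2286i)  (-0.1254-0.0623i)·(-0.3056+0.2013i)  (-0.1631+0.2961i)·(+0.0009-0.0003i)  (+0.4470+0.2713i)·(+0.3338+0.0000i)  (+0.2387-0.3584i)·(-0.0009-0.0003i)  (+0.0759+0.0553i)·(-0.3056-0.2013i)  (+0.3924-0.4933i)·(-0.1914-0.2286i)
Y_3^2(R⁻¹ n̂) = -0.004846+0.048170i

Re=-0.0048 Im=0.0482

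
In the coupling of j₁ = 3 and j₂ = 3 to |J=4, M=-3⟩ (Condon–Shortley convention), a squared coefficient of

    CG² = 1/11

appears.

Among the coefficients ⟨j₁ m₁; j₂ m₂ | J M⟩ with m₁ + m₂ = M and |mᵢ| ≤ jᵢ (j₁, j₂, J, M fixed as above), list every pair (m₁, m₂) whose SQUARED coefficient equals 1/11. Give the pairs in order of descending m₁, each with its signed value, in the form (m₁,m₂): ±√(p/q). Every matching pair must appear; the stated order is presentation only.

Admissible pairs with m₁+m₂ = M = -3: (-3,0), (-2,-1), (-1,-2), (0,-3)
  (m₁,m₂)=(0,-3): CG² = 9/22, CG = +√(9/22)
  (m₁,m₂)=(-1,-2): CG² = 1/11, CG = −√(1/11)   ← matches the target
  (m₁,m₂)=(-2,-1): CG² = 1/11, CG = −√(1/11)   ← matches the target
  (m₁,m₂)=(-3,0): CG² = 9/22, CG = +√(9/22)
Pairs with CG² = 1/11: (-1,-2): −√(1/11); (-2,-1): −√(1/11)

(-1,-2): −√(1/11); (-2,-1): −√(1/11)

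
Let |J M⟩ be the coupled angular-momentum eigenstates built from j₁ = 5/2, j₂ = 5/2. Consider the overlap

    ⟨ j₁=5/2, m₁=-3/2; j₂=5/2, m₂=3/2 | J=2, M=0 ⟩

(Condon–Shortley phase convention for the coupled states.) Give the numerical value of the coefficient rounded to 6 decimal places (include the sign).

√[5·3!2!2!/8! · 1!4!4!1!2!2!] = √(48/7)
  +(−1)^2/∏(2,1,2,2,0,0)! = 1/8  (running 1/8)
  +(−1)^3/∏(3,0,1,1,1,1)! = -1/6  (running -1/24)
⟨..|..⟩ = √(48/7)·(-1/24) = -0.109109

-0.109109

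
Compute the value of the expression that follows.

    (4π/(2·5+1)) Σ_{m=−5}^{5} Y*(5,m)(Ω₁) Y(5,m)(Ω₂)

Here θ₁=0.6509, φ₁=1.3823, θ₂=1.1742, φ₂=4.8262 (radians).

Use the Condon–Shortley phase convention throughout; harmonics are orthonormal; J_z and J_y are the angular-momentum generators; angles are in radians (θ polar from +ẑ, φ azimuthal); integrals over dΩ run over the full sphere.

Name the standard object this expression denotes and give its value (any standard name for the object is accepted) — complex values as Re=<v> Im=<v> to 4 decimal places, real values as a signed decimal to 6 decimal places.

Legendre polynomial (addition theorem), -0.327535

This sum is the spherical-harmonic addition theorem: it equals the Legendre polynomial P_l(cos γ) of the angle γ between the two directions.
Expand P_5 via completeness: Σ_{m} conj(Y_{5,m}) at Ω₁ times Y_{5,m} at Ω₂ —
  [-5]  conj(Y_{5,-5})(Ω₁) = 0.03066 + 0.02228j ; Y_{5,-5}(Ω₂) = 0.16697 + 0.26105j ; Δ = -0.00070 + 0.01172j
  [-4]  conj(Y_{5,-4})(Ω₁) = 0.11472 - 0.10773j ; Y_{5,-4}(Ω₂) = 0.36858 - 0.18044j ; Δ = 0.02284 - 0.06040j
  [-3]  conj(Y_{5,-3})(Ω₁) = -0.19363 - 0.30510j ; Y_{5,-3}(Ω₂) = -0.03117 - 0.08772j ; Δ = -0.02073 + 0.02650j
  [-2]  conj(Y_{5,-2})(Ω₁) = -0.41357 + 0.16374j ; Y_{5,-2}(Ω₂) = 0.29972 - 0.06942j ; Δ = -0.11258 + 0.07779j
  [-1]  conj(Y_{5,-1})(Ω₁) = 0.02004 + 0.10503j ; Y_{5,-1}(Ω₂) = -0.02085 - 0.18240j ; Δ = 0.01874 - 0.00584j
  [+0]  conj(Y_{5,0})(Ω₁) = -0.37846 + 0.00000j ; Y_{5,0}(Ω₂) = 0.26915 + 0.00000j ; Δ = -0.10186 + 0.00000j
  [+1]  conj(Y_{5,1})(Ω₁) = -0.02004 + 0.10503j ; Y_{5,1}(Ω₂) = 0.02085 - 0.18240j ; Δ = 0.01874 + 0.00584j
  [+2]  conj(Y_{5,2})(Ω₁) = -0.41357 - 0.16374j ; Y_{5,2}(Ω₂) = 0.29972 + 0.06942j ; Δ = -0.11258 - 0.07779j
  [+3]  conj(Y_{5,3})(Ω₁) = 0.19363 - 0.30510j ; Y_{5,3}(Ω₂) = 0.03117 - 0.08772j ; Δ = -0.02073 - 0.02650j
  [+4]  conj(Y_{5,4})(Ω₁) = 0.11472 + 0.10773j ; Y_{5,4}(Ω₂) = 0.36858 + 0.18044j ; Δ = 0.02284 + 0.06040j
  [+5]  conj(Y_{5,5})(Ω₁) = -0.03066 + 0.02228j ; Y_{5,5}(Ω₂) = -0.16697 + 0.26105j ; Δ = -0.00070 - 0.01172j
Total Σ_m = -0.28671 + 0.00000j. Multiply by 1.142397: -0.32753 + 0.00000j. P_5(cos γ) = -0.327535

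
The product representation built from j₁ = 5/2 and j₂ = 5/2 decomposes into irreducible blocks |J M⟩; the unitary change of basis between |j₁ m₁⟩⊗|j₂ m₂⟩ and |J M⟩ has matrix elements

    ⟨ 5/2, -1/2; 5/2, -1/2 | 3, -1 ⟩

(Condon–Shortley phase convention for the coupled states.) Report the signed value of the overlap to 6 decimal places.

−√(4/15) ≈ -0.516398

√[7·2!3!3!/9! · 2!3!2!3!2!4!] = √(48/5)
  +(−1)^0/∏(0,2,3,2,0,1)! = 1/24  (running 1/24)
  +(−1)^1/∏(1,1,2,1,1,2)! = -1/4  (running -5/24)
  +(−1)^2/∏(2,0,1,0,2,3)! = 1/24  (running -1/6)
⟨..|..⟩ = √(48/5)·(-1/6) = -0.516398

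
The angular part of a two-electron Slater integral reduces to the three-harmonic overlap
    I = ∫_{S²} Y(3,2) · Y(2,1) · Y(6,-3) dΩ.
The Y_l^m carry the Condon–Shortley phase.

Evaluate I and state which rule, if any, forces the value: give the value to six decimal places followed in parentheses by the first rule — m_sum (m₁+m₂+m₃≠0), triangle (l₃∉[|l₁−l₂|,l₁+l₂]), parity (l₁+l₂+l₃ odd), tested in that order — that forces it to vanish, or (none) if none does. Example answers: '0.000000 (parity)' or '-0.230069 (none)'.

l₃=6 ∉ [1,5] — triangle fails ⇒ I = 0

0.000000 (triangle)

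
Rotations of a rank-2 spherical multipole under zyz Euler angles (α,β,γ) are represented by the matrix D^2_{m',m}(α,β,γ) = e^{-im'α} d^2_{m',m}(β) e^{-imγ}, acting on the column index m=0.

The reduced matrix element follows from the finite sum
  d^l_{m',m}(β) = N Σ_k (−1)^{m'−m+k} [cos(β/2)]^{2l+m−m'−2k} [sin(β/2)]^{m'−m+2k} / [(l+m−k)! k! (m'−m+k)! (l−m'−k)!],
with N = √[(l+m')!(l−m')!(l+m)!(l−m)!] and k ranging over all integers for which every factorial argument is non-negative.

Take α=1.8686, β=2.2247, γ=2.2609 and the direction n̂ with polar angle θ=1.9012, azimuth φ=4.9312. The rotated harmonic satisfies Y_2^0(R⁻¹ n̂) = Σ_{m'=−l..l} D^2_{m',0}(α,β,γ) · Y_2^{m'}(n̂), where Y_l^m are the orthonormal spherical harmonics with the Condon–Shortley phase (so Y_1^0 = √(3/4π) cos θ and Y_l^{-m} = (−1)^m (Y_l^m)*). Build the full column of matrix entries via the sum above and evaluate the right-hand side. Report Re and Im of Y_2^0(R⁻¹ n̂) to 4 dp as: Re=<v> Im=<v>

Re=-0.0280 Im=0.0000

Need the full column D^2_{m',0} for m'=−2..2 at α=1.8686, β=2.2247, γ=2.2609.
cos(β/2)=0.442555, sin(β/2)=0.896741
d^2_{-2,0}: single k=2 term ⇒ +0.385785;  D = -0.319356-0.216430i
d^2_{-1,0}: k∈[1..2] ⇒ +0.190391 -0.781708 = -0.591317;  D = +0.173505-0.565290i
d^2_{0,0}: k∈[0..2] ⇒ +0.038359 -0.629984 +0.646649 = +0.055024;  D = +0.055024+0.000000i
d^2_{1,0}: k∈[0..1] ⇒ -0.190391 +0.781708 = +0.591317;  D = -0.173505-0.565290i
d^2_{2,0}: single k=0 term ⇒ +0.385785;  D = -0.319356+0.216430i
Y_2^{m'}(θ=1.9012,φ=4.9312) and Σ D·Y over m':
  (-0.3194-0.2164i)·(-0.3130+0.1465i)  (+0.1735-0.5653i)·(-0.0515-0.2314i)  (+0.0550+0.0000i)·(-0.2158+0.0000i)  (-0.1735-0.5653i)·(+0.0515-0.2314i)  (-0.3194+0.2164i)·(-0.3130-0.1465i)
Y_2^0(R⁻¹ n̂) = -0.028029+0.000000i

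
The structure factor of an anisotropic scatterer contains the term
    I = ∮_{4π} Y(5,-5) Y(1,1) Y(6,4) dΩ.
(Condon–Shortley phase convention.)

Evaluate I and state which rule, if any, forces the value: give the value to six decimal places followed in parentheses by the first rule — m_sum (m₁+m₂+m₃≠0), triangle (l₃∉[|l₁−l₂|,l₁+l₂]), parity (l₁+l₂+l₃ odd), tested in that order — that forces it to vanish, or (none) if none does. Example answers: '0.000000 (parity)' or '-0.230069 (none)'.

Rules hold: Σm=0, L=12 even, 4≤6≤6.
N = 11·3·13 = 429
Δ = 0!·10!·2!/13! = 1/858
Racah Σ t=0..0: t=0:+1/14400 = 1/14400
⇒ 3j(5 1 6; 0 0 0)² = 6/143, sgn +1
Racah Σ t=0..0: t=0:+1/7257600 = 1/7257600
⇒ 3j(5 1 6; -5 1 4)² = 1/858, sgn +1
4πI² = N·(3j₀)²·(3jₘ)² = 3/143
I = +1·√(0.020979/4π) = 0.04085899
No selection rule forces the value: the integral is nonzero (none).

0.040859 (none)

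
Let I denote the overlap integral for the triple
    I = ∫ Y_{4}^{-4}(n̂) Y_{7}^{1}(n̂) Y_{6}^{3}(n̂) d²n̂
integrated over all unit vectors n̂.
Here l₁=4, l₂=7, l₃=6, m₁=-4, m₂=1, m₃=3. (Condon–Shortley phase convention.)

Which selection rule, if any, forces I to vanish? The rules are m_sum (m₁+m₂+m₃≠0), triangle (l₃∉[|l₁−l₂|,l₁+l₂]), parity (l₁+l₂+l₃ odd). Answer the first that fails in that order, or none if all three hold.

parity

m₁+m₂+m₃ = -4 + 1 + 3 = 0  ✓
triangle: |4−7|=3 ≤ l₃=6 ≤ 4+7=11  ✓
parity: l₁+l₂+l₃ = 17 is odd  ✗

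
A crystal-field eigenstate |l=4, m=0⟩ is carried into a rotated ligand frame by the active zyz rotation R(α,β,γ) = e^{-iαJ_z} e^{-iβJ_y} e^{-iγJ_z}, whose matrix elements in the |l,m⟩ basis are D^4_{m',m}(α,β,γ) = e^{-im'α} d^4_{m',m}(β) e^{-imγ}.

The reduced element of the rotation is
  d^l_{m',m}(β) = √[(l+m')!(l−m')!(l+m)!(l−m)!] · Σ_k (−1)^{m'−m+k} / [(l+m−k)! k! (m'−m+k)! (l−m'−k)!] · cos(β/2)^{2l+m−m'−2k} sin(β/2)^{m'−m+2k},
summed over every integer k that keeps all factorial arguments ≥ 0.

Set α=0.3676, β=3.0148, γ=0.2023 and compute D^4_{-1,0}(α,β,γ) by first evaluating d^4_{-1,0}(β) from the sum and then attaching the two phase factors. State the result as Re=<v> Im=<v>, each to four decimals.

Split into d^4_{-1,0}(β=3.0148) × two z-phases.
c=cos(3.014800/2)=0.063354, s=sin(3.014800/2)=0.997991; N=√[6·120·24·24]=643.987578
Admissible k: 1..4 (factorial args all ≥0)
  k=1: (−1)^0·643.9876/(144)·0.0634^7·0.9980^1 = +0.000000
  k=2: (−1)^1·643.9876/(24)·0.0634^5·0.9980^3 = -0.000027
  k=3: (−1)^2·643.9876/(24)·0.0634^3·0.9980^5 = +0.006755
  k=4: (−1)^3·643.9876/(144)·0.0634^1·0.9980^7 = -0.279367
d^4_{-1,0}(3.0148) = +0.000000 -0.000027 +0.006755 -0.279367 = -0.272639
Phases: e^{-i·(-1)·0.3676}=+0.933193+0.359377i, e^{-i·(0)·0.2023}=+1.000000+0.000000i ⇒ D=-0.254425-0.097980i

Re=-0.2544 Im=-0.0980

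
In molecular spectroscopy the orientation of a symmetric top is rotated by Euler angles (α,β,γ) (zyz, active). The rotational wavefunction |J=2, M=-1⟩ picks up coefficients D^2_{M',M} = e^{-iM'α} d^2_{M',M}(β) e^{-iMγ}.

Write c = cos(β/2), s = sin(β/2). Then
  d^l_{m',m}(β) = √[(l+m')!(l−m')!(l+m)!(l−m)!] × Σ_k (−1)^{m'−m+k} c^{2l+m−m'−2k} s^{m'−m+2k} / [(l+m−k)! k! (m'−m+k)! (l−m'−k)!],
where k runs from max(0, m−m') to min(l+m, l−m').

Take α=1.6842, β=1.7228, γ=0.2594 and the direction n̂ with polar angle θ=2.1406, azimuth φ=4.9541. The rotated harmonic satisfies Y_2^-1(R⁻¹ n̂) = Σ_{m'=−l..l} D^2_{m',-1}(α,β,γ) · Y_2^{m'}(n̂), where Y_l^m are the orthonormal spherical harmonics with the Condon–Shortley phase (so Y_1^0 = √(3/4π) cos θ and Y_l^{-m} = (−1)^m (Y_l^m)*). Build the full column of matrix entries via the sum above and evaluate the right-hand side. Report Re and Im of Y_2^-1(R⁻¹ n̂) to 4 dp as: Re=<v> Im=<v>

Re=-0.3505 Im=-0.1571

Need the full column D^2_{m',-1} for m'=−2..2 at α=1.6842, β=1.7228, γ=0.2594.
cos(β/2)=0.651376, sin(β/2)=0.758755
d^2_{-2,-1}: single k=1 term ⇒ +0.419398;  D = -0.370795-0.195975i
d^2_{-1,-1}: k∈[0..1] ⇒ +0.180022 -0.732804 = -0.552782;  D = +0.201339-0.514811i
d^2_{0,-1}: k∈[0..1] ⇒ -0.513656 +0.696967 = +0.183311;  D = +0.177178+0.047019i
d^2_{1,-1}: k∈[0..1] ⇒ +0.732804 -0.331441 = +0.401363;  D = +0.058390-0.397093i
d^2_{2,-1}: single k=0 term ⇒ -0.569071;  D = +0.568769+0.018544i
Y_2^{m'}(θ=2.1406,φ=4.9541) and Σ D·Y over m':
  (-0.3708-0.1960i)·(-0.2425+0.1273i)  (+0.2013-0.5148i)·(-0.0840-0.3407i)  (+0.1772+0.0470i)·(-0.0400+0.0000i)  (+0.0584-0.3971i)·(+0.0840-0.3407i)  (+0.5688+0.0185i)·(-0.2425-0.1273i)
Y_2^-1(R⁻¹ n̂) = -0.350499-0.157065i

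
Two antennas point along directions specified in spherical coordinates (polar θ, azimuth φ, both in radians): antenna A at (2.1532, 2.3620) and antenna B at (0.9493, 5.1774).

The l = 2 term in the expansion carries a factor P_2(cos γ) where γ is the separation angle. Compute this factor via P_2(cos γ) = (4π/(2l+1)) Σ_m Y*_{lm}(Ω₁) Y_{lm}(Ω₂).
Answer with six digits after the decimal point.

0.892305

Term-by-term m-sum for l=2 (normalisation 4π/5 = 2.513274):
  m=-2: Y*=0.00313 - 0.26939j  Y=-0.15263 + 0.20467j  product 0.05466 + 0.04176j
  m=-1: Y*=0.25239 - 0.24947j  Y=0.16399 + 0.32687j  product 0.12294 + 0.04159j
  m=+0: Y*=-0.02914 + 0.00000j  Y=0.00538 + 0.00000j  product -0.00016 + 0.00000j
  m=+1: Y*=-0.25239 - 0.24947j  Y=-0.16399 + 0.32687j  product 0.12294 - 0.04159j
  m=+2: Y*=0.00313 + 0.26939j  Y=-0.15263 - 0.20467j  product 0.05466 - 0.04176j
Σ over m = 0.35504 + 0.00000j; ×(4π/5) → 0.89230 + 0.00000j. Real part: 0.892305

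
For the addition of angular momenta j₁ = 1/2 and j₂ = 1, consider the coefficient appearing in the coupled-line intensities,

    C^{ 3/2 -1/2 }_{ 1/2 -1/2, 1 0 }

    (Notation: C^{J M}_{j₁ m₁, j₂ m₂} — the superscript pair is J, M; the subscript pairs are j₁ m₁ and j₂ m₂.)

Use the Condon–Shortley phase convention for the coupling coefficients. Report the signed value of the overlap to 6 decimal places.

triangle: 0!*1!*2!/4! = 2/24
(j±m)!: 0!*1!*1!*1!*1!*2! = 2
prefactor² = (2J+1)*Δ*N² = 2/3
  k=0: +1/(0!*0!*1!*1!*0!*1!) = 1
Σ = 1  ⇒  CG² = 2/3*1² = 2/3
CG = +√(2/3) = +0.816497

+√(2/3) ≈ +0.816497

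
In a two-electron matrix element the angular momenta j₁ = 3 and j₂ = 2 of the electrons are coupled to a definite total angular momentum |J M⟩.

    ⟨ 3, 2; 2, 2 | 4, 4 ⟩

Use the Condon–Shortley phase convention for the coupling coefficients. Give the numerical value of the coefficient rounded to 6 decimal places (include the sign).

-0.632456  (= −√(2/5))

triangle: 1!·5!·3!/10! = 720/3628800
(j±m)!: 5!·1!·4!·0!·8!·0! = 116121600
prefactor² = (2J+1)·Δ·N² = 207360
  k=1: −1/(1!·0!·0!·3!·5!·0!) = -1/720
Σ = -1/720  ⇒  CG² = 207360·(-1/720)² = 2/5
CG = −√(2/5) = -0.632456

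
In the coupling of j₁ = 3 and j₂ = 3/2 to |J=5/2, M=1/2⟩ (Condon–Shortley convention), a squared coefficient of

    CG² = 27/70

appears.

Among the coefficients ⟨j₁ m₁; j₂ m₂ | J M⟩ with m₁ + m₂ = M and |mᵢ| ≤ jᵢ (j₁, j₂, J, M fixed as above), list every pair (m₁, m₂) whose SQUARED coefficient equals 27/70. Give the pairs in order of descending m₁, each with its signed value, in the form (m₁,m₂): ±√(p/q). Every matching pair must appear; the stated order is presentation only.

(-1,3/2): +√(27/70)

Admissible pairs with m₁+m₂ = M = 1/2: (-1,3/2), (0,1/2), (1,-1/2), (2,-3/2)
  (m₁,m₂)=(2,-3/2): CG² = 3/7, CG = +√(3/7)
  (m₁,m₂)=(1,-1/2): CG² = 1/70, CG = −√(1/70)
  (m₁,m₂)=(0,1/2): CG² = 6/35, CG = −√(6/35)
  (m₁,m₂)=(-1,3/2): CG² = 27/70, CG = +√(27/70)   ← matches the target
Pairs with CG² = 27/70: (-1,3/2): +√(27/70)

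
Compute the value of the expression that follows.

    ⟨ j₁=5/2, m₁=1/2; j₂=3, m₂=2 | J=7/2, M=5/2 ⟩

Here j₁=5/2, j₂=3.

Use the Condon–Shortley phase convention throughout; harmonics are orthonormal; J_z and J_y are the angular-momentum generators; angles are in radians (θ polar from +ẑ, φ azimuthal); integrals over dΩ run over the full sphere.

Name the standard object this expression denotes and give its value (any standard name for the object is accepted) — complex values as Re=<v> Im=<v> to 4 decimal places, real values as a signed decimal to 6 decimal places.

This is a Clebsch–Gordan (vector-coupling) coefficient.
√[8·2!3!4!/10! · 3!2!5!1!6!1!] = √(4608/7)
  +(−1)^1/∏(1,1,1,4,2,0)! = -1/48  (running -1/48)
  +(−1)^2/∏(2,0,0,3,3,1)! = 1/72  (running -1/144)
⟨..|..⟩ = √(4608/7)·(-1/144) = -0.178174

Clebsch–Gordan coefficient, −√(2/63) ≈ -0.178174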